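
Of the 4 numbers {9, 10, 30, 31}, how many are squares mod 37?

3

(9/37) = +1 → QR.
(10/37) = +1 → QR.
(30/37) = +1 → QR.
(31/37) = -1 → non-residue.
Total quadratic residues among the 4: 3.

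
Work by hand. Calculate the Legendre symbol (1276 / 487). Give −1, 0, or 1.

First reduce: 1276 ≡ 302 (mod 487).
Pull out 2: since 487 ≡ 7 (mod 8), (2/487) = +1.
Reciprocity: 151 ≡ 3 and 487 ≡ 3 (mod 4), so (151/487) = −(487/151).
Reduce top mod 151: now compute (34/151).
Pull out 2: since 151 ≡ 7 (mod 8), (2/151) = +1.
Reciprocity: 17 ≡ 1 and 151 ≡ 3 (mod 4), so (17/151) = +(151/17).
Reduce top mod 17: now compute (15/17).
Reciprocity: 15 ≡ 3 and 17 ≡ 1 (mod 4), so (15/17) = +(17/15).
Reduce top mod 15: now compute (2/15).
Pull out 2: since 15 ≡ 7 (mod 8), (2/15) = +1.
Reached (1/15) = 1. Collecting the sign flips along the way, the symbol is -1.

-1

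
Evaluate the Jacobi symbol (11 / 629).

-1

Reciprocity: 11 ≡ 3 and 629 ≡ 1 (mod 4), so (11/629) = +(629/11).
Reduce top mod 11: now compute (2/11).
Pull out 2: since 11 ≡ 3 (mod 8), (2/11) = -1.
Reached (1/11) = 1. Collecting the sign flips along the way, the symbol is -1.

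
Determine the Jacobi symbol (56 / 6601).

Pull out 2^3: since 6601 ≡ 1 (mod 8), (2/6601) = +1, so (2/6601)^3 = +1.
Reciprocity: 7 ≡ 3 and 6601 ≡ 1 (mod 4), so (7/6601) = +(6601/7).
Reduce top mod 7: now compute (0/7).
Top reduces to 0: gcd > 1, so the symbol is 0.

0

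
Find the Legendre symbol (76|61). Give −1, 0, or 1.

1

First reduce: 76 ≡ 15 (mod 61).
Reciprocity: 15 ≡ 3 and 61 ≡ 1 (mod 4), so (15/61) = +(61/15).
Reduce top mod 15: now compute (1/15).
Reached (1/15) = 1. Collecting the sign flips along the way, the symbol is +1.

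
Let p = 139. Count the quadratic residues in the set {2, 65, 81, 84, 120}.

3

(2/139) = -1 → non-residue.
(65/139) = +1 → QR.
(81/139) = +1 → QR.
(84/139) = -1 → non-residue.
(120/139) = +1 → QR.
Total quadratic residues among the 5: 3.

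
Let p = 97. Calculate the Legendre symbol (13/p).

-1

Euler's criterion: (13/97) ≡ 13^48 (mod 97).
13^2 ≡ 72 (mod 97)
13^4 ≡ 43 (mod 97)
13^8 ≡ 6 (mod 97)
13^16 ≡ 36 (mod 97)
13^32 ≡ 35 (mod 97)
13^48 = 13^(32+16) ≡ 96 (mod 97).
Result is 96 ≡ −1, so (13/97) = −1.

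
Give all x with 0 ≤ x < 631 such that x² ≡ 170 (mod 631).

312, 319

Since 631 ≡ 3 (mod 4), a square root of 170 is 170^((631+1)/4) = 170^158 mod 631.
Repeated squaring: 170^2≡505, 170^4≡101, 170^8≡105, 170^16≡298, 170^32≡464, 170^64≡125, 170^128≡481 (mod 631).
170^158 = 170^(128+16+8+4+2) ≡ 312 (mod 631).
Check: 312² = 97344 ≡ 170 (mod 631). The two roots are 312 and 319.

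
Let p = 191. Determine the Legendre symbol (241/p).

Euler's criterion: (241/191) ≡ 50^95 (mod 191).
50^2 ≡ 17 (mod 191)
50^4 ≡ 98 (mod 191)
50^8 ≡ 54 (mod 191)
50^16 ≡ 51 (mod 191)
50^32 ≡ 118 (mod 191)
50^64 ≡ 172 (mod 191)
50^95 = 50^(64+16+8+4+2+1) ≡ 1 (mod 191).
Result is 1, so (241/191) = 1.

1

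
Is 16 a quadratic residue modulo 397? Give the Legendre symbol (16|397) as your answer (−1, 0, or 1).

Pull out 2^4: since 397 ≡ 5 (mod 8), (2/397) = -1, so (2/397)^4 = +1.
Reached (1/397) = 1. Collecting the sign flips along the way, the symbol is +1.

1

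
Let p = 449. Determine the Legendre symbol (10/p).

1

Euler's criterion: (10/449) ≡ 10^224 (mod 449).
10^2 ≡ 100 (mod 449)
10^4 ≡ 122 (mod 449)
10^8 ≡ 67 (mod 449)
10^16 ≡ 448 (mod 449)
10^32 ≡ 1 (mod 449)
10^64 ≡ 1 (mod 449)
10^128 ≡ 1 (mod 449)
10^224 = 10^(128+64+32) ≡ 1 (mod 449).
Result is 1, so (10/449) = 1.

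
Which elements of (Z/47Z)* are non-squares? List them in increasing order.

5, 10, 11, 13, 15, 19, 20, 22, 23, 26, 29, 30, 31, 33, 35, 38, 39, 40, 41, 43, 44, 45, 46

Square k = 1,…,23 (k and 47−k give the same square):
1²=1, 2²=4, 3²=9, 4²=16, 5²=25, 6²=36, 7²≡2, 8²≡17, 9²≡34, 10²≡6, 11²≡27, 12²≡3, 13²≡28, 14²≡8, 15²≡37, 16²≡21, 17²≡7, 18²≡42, 19²≡32, 20²≡24, 21²≡18, 22²≡14, 23²≡12 (mod 47).
The residues are {1, 2, 3, 4, 6, 7, 8, 9, 12, 14, 16, 17, 18, 21, 24, 25, 27, 28, 32, 34, 36, 37, 42}; the non-residues are the remaining 23 nonzero classes.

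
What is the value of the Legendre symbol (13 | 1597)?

Reciprocity: 13 ≡ 1 and 1597 ≡ 1 (mod 4), so (13/1597) = +(1597/13).
Reduce top mod 13: now compute (11/13).
Reciprocity: 11 ≡ 3 and 13 ≡ 1 (mod 4), so (11/13) = +(13/11).
Reduce top mod 11: now compute (2/11).
Pull out 2: since 11 ≡ 3 (mod 8), (2/11) = -1.
Reached (1/11) = 1. Collecting the sign flips along the way, the symbol is -1.

-1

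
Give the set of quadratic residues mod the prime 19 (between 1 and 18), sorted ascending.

Square k = 1,…,9 (k and 19−k give the same square):
1²=1, 2²=4, 3²=9, 4²=16, 5²≡6, 6²≡17, 7²≡11, 8²≡7, 9²≡5 (mod 19).
So the quadratic residues mod 19 are {1, 4, 5, 6, 7, 9, 11, 16, 17}.

1, 4, 5, 6, 7, 9, 11, 16, 17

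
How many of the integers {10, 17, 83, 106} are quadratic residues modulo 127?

(10/127) = -1 → non-residue.
(17/127) = +1 → QR.
(83/127) = -1 → non-residue.
(106/127) = -1 → non-residue.
Total quadratic residues among the 4: 1.

1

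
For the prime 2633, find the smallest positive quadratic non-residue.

(2/2633) = +1, so 2 is a residue.
(3/2633) = −1, so 3 is the smallest positive non-residue mod 2633.

3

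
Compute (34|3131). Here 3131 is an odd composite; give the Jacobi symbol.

Pull out 2: since 3131 ≡ 3 (mod 8), (2/3131) = -1.
Reciprocity: 17 ≡ 1 and 3131 ≡ 3 (mod 4), so (17/3131) = +(3131/17).
Reduce top mod 17: now compute (3/17).
Reciprocity: 3 ≡ 3 and 17 ≡ 1 (mod 4), so (3/17) = +(17/3).
Reduce top mod 3: now compute (2/3).
Pull out 2: since 3 ≡ 3 (mod 8), (2/3) = -1.
Reached (1/3) = 1. Collecting the sign flips along the way, the symbol is +1.

1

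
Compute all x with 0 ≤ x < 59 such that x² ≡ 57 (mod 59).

Since 59 ≡ 3 (mod 4), a square root of 57 is 57^((59+1)/4) = 57^15 mod 59.
Repeated squaring: 57^2≡4, 57^4≡16, 57^8≡20 (mod 59).
57^15 = 57^(8+4+2+1) ≡ 36 (mod 59).
Check: 36² = 1296 ≡ 57 (mod 59). The two roots are 23 and 36.

23, 36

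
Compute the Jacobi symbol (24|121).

Pull out 2^3: since 121 ≡ 1 (mod 8), (2/121) = +1, so (2/121)^3 = +1.
Reciprocity: 3 ≡ 3 and 121 ≡ 1 (mod 4), so (3/121) = +(121/3).
Reduce top mod 3: now compute (1/3).
Reached (1/3) = 1. Collecting the sign flips along the way, the symbol is +1.

1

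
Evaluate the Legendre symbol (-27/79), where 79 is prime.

First reduce: -27 ≡ 52 (mod 79).
Pull out 2^2: since 79 ≡ 7 (mod 8), (2/79) = +1, so (2/79)^2 = +1.
Reciprocity: 13 ≡ 1 and 79 ≡ 3 (mod 4), so (13/79) = +(79/13).
Reduce top mod 13: now compute (1/13).
Reached (1/13) = 1. Collecting the sign flips along the way, the symbol is +1.

1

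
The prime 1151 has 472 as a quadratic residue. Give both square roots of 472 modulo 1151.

Since 1151 ≡ 3 (mod 4), a square root of 472 is 472^((1151+1)/4) = 472^288 mod 1151.
Repeated squaring: 472^2≡641, 472^4≡1125, 472^8≡676, 472^16≡29, 472^32≡841, 472^64≡567, 472^128≡360, 472^256≡688 (mod 1151).
472^288 = 472^(256+32) ≡ 806 (mod 1151).
Check: 806² = 649636 ≡ 472 (mod 1151). The two roots are 345 and 806.

345, 806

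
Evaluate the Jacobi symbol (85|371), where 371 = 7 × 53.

-1

Reciprocity: 85 ≡ 1 and 371 ≡ 3 (mod 4), so (85/371) = +(371/85).
Reduce top mod 85: now compute (31/85).
Reciprocity: 31 ≡ 3 and 85 ≡ 1 (mod 4), so (31/85) = +(85/31).
Reduce top mod 31: now compute (23/31).
Reciprocity: 23 ≡ 3 and 31 ≡ 3 (mod 4), so (23/31) = −(31/23).
Reduce top mod 23: now compute (8/23).
Pull out 2^3: since 23 ≡ 7 (mod 8), (2/23) = +1, so (2/23)^3 = +1.
Reached (1/23) = 1. Collecting the sign flips along the way, the symbol is -1.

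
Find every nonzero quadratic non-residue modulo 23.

Square k = 1,…,11 (k and 23−k give the same square):
1²=1, 2²=4, 3²=9, 4²=16, 5²≡2, 6²≡13, 7²≡3, 8²≡18, 9²≡12, 10²≡8, 11²≡6 (mod 23).
The residues are {1, 2, 3, 4, 6, 8, 9, 12, 13, 16, 18}; the non-residues are the remaining 11 nonzero classes.

5 7 10 11 14 15 17 19 20 21 22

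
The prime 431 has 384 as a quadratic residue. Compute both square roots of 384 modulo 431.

Since 431 ≡ 3 (mod 4), a square root of 384 is 384^((431+1)/4) = 384^108 mod 431.
Repeated squaring: 384^2≡54, 384^4≡330, 384^8≡288, 384^16≡192, 384^32≡229, 384^64≡290 (mod 431).
384^108 = 384^(64+32+8+4) ≡ 162 (mod 431).
Check: 162² = 26244 ≡ 384 (mod 431). The two roots are 162 and 269.

162, 269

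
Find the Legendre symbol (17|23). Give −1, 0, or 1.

Reciprocity: 17 ≡ 1 and 23 ≡ 3 (mod 4), so (17/23) = +(23/17).
Reduce top mod 17: now compute (6/17).
Pull out 2: since 17 ≡ 1 (mod 8), (2/17) = +1.
Reciprocity: 3 ≡ 3 and 17 ≡ 1 (mod 4), so (3/17) = +(17/3).
Reduce top mod 3: now compute (2/3).
Pull out 2: since 3 ≡ 3 (mod 8), (2/3) = -1.
Reached (1/3) = 1. Collecting the sign flips along the way, the symbol is -1.

-1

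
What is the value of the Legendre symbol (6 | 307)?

Pull out 2: since 307 ≡ 3 (mod 8), (2/307) = -1.
Reciprocity: 3 ≡ 3 and 307 ≡ 3 (mod 4), so (3/307) = −(307/3).
Reduce top mod 3: now compute (1/3).
Reached (1/3) = 1. Collecting the sign flips along the way, the symbol is +1.

1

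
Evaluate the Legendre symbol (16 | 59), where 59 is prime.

Euler's criterion: (16/59) ≡ 16^29 (mod 59).
16^2 ≡ 20 (mod 59)
16^4 ≡ 46 (mod 59)
16^8 ≡ 51 (mod 59)
16^16 ≡ 5 (mod 59)
16^29 = 16^(16+8+4+1) ≡ 1 (mod 59).
Result is 1, so (16/59) = 1.

1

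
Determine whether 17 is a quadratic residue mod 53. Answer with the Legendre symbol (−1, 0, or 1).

Euler's criterion: (17/53) ≡ 17^26 (mod 53).
17^2 ≡ 24 (mod 53)
17^4 ≡ 46 (mod 53)
17^8 ≡ 49 (mod 53)
17^16 ≡ 16 (mod 53)
17^26 = 17^(16+8+2) ≡ 1 (mod 53).
Result is 1, so (17/53) = 1.

1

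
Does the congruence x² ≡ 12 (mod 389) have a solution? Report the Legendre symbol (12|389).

Pull out 2^2: since 389 ≡ 5 (mod 8), (2/389) = -1, so (2/389)^2 = +1.
Reciprocity: 3 ≡ 3 and 389 ≡ 1 (mod 4), so (3/389) = +(389/3).
Reduce top mod 3: now compute (2/3).
Pull out 2: since 3 ≡ 3 (mod 8), (2/3) = -1.
Reached (1/3) = 1. Collecting the sign flips along the way, the symbol is -1.

-1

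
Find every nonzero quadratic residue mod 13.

1,3,4,9,10,12

Square k = 1,…,6 (k and 13−k give the same square):
1²=1, 2²=4, 3²=9, 4²≡3, 5²≡12, 6²≡10 (mod 13).
So the quadratic residues mod 13 are {1, 3, 4, 9, 10, 12}.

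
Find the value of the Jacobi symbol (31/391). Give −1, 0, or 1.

Reciprocity: 31 ≡ 3 and 391 ≡ 3 (mod 4), so (31/391) = −(391/31).
Reduce top mod 31: now compute (19/31).
Reciprocity: 19 ≡ 3 and 31 ≡ 3 (mod 4), so (19/31) = −(31/19).
Reduce top mod 19: now compute (12/19).
Pull out 2^2: since 19 ≡ 3 (mod 8), (2/19) = -1, so (2/19)^2 = +1.
Reciprocity: 3 ≡ 3 and 19 ≡ 3 (mod 4), so (3/19) = −(19/3).
Reduce top mod 3: now compute (1/3).
Reached (1/3) = 1. Collecting the sign flips along the way, the symbol is -1.

-1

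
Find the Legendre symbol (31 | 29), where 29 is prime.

First reduce: 31 ≡ 2 (mod 29).
Pull out 2: since 29 ≡ 5 (mod 8), (2/29) = -1.
Reached (1/29) = 1. Collecting the sign flips along the way, the symbol is -1.

-1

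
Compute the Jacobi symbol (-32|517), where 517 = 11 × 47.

-1

First reduce: -32 ≡ 485 (mod 517).
Reciprocity: 485 ≡ 1 and 517 ≡ 1 (mod 4), so (485/517) = +(517/485).
Reduce top mod 485: now compute (32/485).
Pull out 2^5: since 485 ≡ 5 (mod 8), (2/485) = -1, so (2/485)^5 = -1.
Reached (1/485) = 1. Collecting the sign flips along the way, the symbol is -1.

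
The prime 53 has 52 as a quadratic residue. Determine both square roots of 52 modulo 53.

23, 30

53 ≡ 1 (mod 4), so we find a root by search.
Trying successive values, 23² = 529 ≡ 52 (mod 53). The other root is 53 − 23 = 30.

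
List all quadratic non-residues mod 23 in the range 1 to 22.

5 7 10 11 14 15 17 19 20 21 22

Square k = 1,…,11 (k and 23−k give the same square):
1²=1, 2²=4, 3²=9, 4²=16, 5²≡2, 6²≡13, 7²≡3, 8²≡18, 9²≡12, 10²≡8, 11²≡6 (mod 23).
The residues are {1, 2, 3, 4, 6, 8, 9, 12, 13, 16, 18}; the non-residues are the remaining 11 nonzero classes.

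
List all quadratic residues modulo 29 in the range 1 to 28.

1,4,5,6,7,9,13,16,20,22,23,24,25,28

Square k = 1,…,14 (k and 29−k give the same square):
1²=1, 2²=4, 3²=9, 4²=16, 5²=25, 6²≡7, 7²≡20, 8²≡6, 9²≡23, 10²≡13, 11²≡5, 12²≡28, 13²≡24, 14²≡22 (mod 29).
So the quadratic residues mod 29 are {1, 4, 5, 6, 7, 9, 13, 16, 20, 22, 23, 24, 25, 28}.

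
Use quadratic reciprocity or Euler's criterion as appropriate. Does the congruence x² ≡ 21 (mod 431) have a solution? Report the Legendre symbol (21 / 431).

-1

Reciprocity: 21 ≡ 1 and 431 ≡ 3 (mod 4), so (21/431) = +(431/21).
Reduce top mod 21: now compute (11/21).
Reciprocity: 11 ≡ 3 and 21 ≡ 1 (mod 4), so (11/21) = +(21/11).
Reduce top mod 11: now compute (10/11).
Pull out 2: since 11 ≡ 3 (mod 8), (2/11) = -1.
Reciprocity: 5 ≡ 1 and 11 ≡ 3 (mod 4), so (5/11) = +(11/5).
Reduce top mod 5: now compute (1/5).
Reached (1/5) = 1. Collecting the sign flips along the way, the symbol is -1.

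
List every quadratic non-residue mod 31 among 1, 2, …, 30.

Square k = 1,…,15 (k and 31−k give the same square):
1²=1, 2²=4, 3²=9, 4²=16, 5²=25, 6²≡5, 7²≡18, 8²≡2, 9²≡19, 10²≡7, 11²≡28, 12²≡20, 13²≡14, 14²≡10, 15²≡8 (mod 31).
The residues are {1, 2, 4, 5, 7, 8, 9, 10, 14, 16, 18, 19, 20, 25, 28}; the non-residues are the remaining 15 nonzero classes.

3, 6, 11, 12, 13, 15, 17, 21, 22, 23, 24, 26, 27, 29, 30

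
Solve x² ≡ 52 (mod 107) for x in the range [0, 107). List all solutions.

42, 65

Since 107 ≡ 3 (mod 4), a square root of 52 is 52^((107+1)/4) = 52^27 mod 107.
Repeated squaring: 52^2≡29, 52^4≡92, 52^8≡11, 52^16≡14 (mod 107).
52^27 = 52^(16+8+2+1) ≡ 42 (mod 107).
Check: 42² = 1764 ≡ 52 (mod 107). The two roots are 42 and 65.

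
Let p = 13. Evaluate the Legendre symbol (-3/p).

First reduce: -3 ≡ 10 (mod 13).
Pull out 2: since 13 ≡ 5 (mod 8), (2/13) = -1.
Reciprocity: 5 ≡ 1 and 13 ≡ 1 (mod 4), so (5/13) = +(13/5).
Reduce top mod 5: now compute (3/5).
Reciprocity: 3 ≡ 3 and 5 ≡ 1 (mod 4), so (3/5) = +(5/3).
Reduce top mod 3: now compute (2/3).
Pull out 2: since 3 ≡ 3 (mod 8), (2/3) = -1.
Reached (1/3) = 1. Collecting the sign flips along the way, the symbol is +1.

1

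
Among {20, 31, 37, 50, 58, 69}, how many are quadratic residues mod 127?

(20/127) = -1 → non-residue.
(31/127) = +1 → QR.
(37/127) = +1 → QR.
(50/127) = +1 → QR.
(58/127) = -1 → non-residue.
(69/127) = +1 → QR.
Total quadratic residues among the 6: 4.

4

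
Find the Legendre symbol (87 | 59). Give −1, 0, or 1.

First reduce: 87 ≡ 28 (mod 59).
Pull out 2^2: since 59 ≡ 3 (mod 8), (2/59) = -1, so (2/59)^2 = +1.
Reciprocity: 7 ≡ 3 and 59 ≡ 3 (mod 4), so (7/59) = −(59/7).
Reduce top mod 7: now compute (3/7).
Reciprocity: 3 ≡ 3 and 7 ≡ 3 (mod 4), so (3/7) = −(7/3).
Reduce top mod 3: now compute (1/3).
Reached (1/3) = 1. Collecting the sign flips along the way, the symbol is +1.

1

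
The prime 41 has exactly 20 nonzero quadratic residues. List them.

Square k = 1,…,20 (k and 41−k give the same square):
1²=1, 2²=4, 3²=9, 4²=16, 5²=25, 6²=36, 7²≡8, 8²≡23, 9²≡40, 10²≡18, 11²≡39, 12²≡21, 13²≡5, 14²≡32, 15²≡20, 16²≡10, 17²≡2, 18²≡37, 19²≡33, 20²≡31 (mod 41).
So the quadratic residues mod 41 are {1, 2, 4, 5, 8, 9, 10, 16, 18, 20, 21, 23, 25, 31, 32, 33, 36, 37, 39, 40}.

1, 2, 4, 5, 8, 9, 10, 16, 18, 20, 21, 23, 25, 31, 32, 33, 36, 37, 39, 40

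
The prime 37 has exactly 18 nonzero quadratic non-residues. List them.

2 5 6 8 13 14 15 17 18 19 20 22 23 24 29 31 32 35

Square k = 1,…,18 (k and 37−k give the same square):
1²=1, 2²=4, 3²=9, 4²=16, 5²=25, 6²=36, 7²≡12, 8²≡27, 9²≡7, 10²≡26, 11²≡10, 12²≡33, 13²≡21, 14²≡11, 15²≡3, 16²≡34, 17²≡30, 18²≡28 (mod 37).
The residues are {1, 3, 4, 7, 9, 10, 11, 12, 16, 21, 25, 26, 27, 28, 30, 33, 34, 36}; the non-residues are the remaining 18 nonzero classes.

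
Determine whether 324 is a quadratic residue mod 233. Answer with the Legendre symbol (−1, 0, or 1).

1

First reduce: 324 ≡ 91 (mod 233).
Reciprocity: 91 ≡ 3 and 233 ≡ 1 (mod 4), so (91/233) = +(233/91).
Reduce top mod 91: now compute (51/91).
Reciprocity: 51 ≡ 3 and 91 ≡ 3 (mod 4), so (51/91) = −(91/51).
Reduce top mod 51: now compute (40/51).
Pull out 2^3: since 51 ≡ 3 (mod 8), (2/51) = -1, so (2/51)^3 = -1.
Reciprocity: 5 ≡ 1 and 51 ≡ 3 (mod 4), so (5/51) = +(51/5).
Reduce top mod 5: now compute (1/5).
Reached (1/5) = 1. Collecting the sign flips along the way, the symbol is +1.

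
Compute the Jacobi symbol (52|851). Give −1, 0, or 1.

-1

Pull out 2^2: since 851 ≡ 3 (mod 8), (2/851) = -1, so (2/851)^2 = +1.
Reciprocity: 13 ≡ 1 and 851 ≡ 3 (mod 4), so (13/851) = +(851/13).
Reduce top mod 13: now compute (6/13).
Pull out 2: since 13 ≡ 5 (mod 8), (2/13) = -1.
Reciprocity: 3 ≡ 3 and 13 ≡ 1 (mod 4), so (3/13) = +(13/3).
Reduce top mod 3: now compute (1/3).
Reached (1/3) = 1. Collecting the sign flips along the way, the symbol is -1.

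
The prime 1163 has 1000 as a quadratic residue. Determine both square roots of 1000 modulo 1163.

67, 1096

Since 1163 ≡ 3 (mod 4), a square root of 1000 is 1000^((1163+1)/4) = 1000^291 mod 1163.
Repeated squaring: 1000^2≡983, 1000^4≡999, 1000^8≡147, 1000^16≡675, 1000^32≡892, 1000^64≡172, 1000^128≡509, 1000^256≡895 (mod 1163).
1000^291 = 1000^(256+32+2+1) ≡ 1096 (mod 1163).
Check: 1096² = 1201216 ≡ 1000 (mod 1163). The two roots are 67 and 1096.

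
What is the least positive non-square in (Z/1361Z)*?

(2/1361) = +1, so 2 is a residue.
(3/1361) = −1, so 3 is the smallest positive non-residue mod 1361.

3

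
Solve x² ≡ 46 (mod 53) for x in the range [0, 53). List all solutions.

53 ≡ 1 (mod 4), so we find a root by search.
Trying successive values, 24² = 576 ≡ 46 (mod 53). The other root is 53 − 24 = 29.

24, 29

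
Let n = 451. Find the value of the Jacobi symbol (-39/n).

First reduce: -39 ≡ 412 (mod 451).
Pull out 2^2: since 451 ≡ 3 (mod 8), (2/451) = -1, so (2/451)^2 = +1.
Reciprocity: 103 ≡ 3 and 451 ≡ 3 (mod 4), so (103/451) = −(451/103).
Reduce top mod 103: now compute (39/103).
Reciprocity: 39 ≡ 3 and 103 ≡ 3 (mod 4), so (39/103) = −(103/39).
Reduce top mod 39: now compute (25/39).
Reciprocity: 25 ≡ 1 and 39 ≡ 3 (mod 4), so (25/39) = +(39/25).
Reduce top mod 25: now compute (14/25).
Pull out 2: since 25 ≡ 1 (mod 8), (2/25) = +1.
Reciprocity: 7 ≡ 3 and 25 ≡ 1 (mod 4), so (7/25) = +(25/7).
Reduce top mod 7: now compute (4/7).
Pull out 2^2: since 7 ≡ 7 (mod 8), (2/7) = +1, so (2/7)^2 = +1.
Reached (1/7) = 1. Collecting the sign flips along the way, the symbol is +1.

1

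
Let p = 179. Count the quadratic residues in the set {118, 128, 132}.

(118/179) = -1 → non-residue.
(128/179) = -1 → non-residue.
(132/179) = -1 → non-residue.
Total quadratic residues among the 3: 0.

0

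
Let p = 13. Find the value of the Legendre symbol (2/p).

Euler's criterion: (2/13) ≡ 2^6 (mod 13).
2^2 ≡ 4 (mod 13)
2^4 ≡ 3 (mod 13)
2^6 = 2^(4+2) ≡ 12 (mod 13).
Result is 12 ≡ −1, so (2/13) = −1.

-1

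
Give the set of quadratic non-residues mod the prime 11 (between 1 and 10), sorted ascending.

Square k = 1,…,5 (k and 11−k give the same square):
1²=1, 2²=4, 3²=9, 4²≡5, 5²≡3 (mod 11).
The residues are {1, 3, 4, 5, 9}; the non-residues are the remaining 5 nonzero classes.

2, 6, 7, 8, 10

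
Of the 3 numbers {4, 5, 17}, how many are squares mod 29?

2

(4/29) = +1 → QR.
(5/29) = +1 → QR.
(17/29) = -1 → non-residue.
Total quadratic residues among the 3: 2.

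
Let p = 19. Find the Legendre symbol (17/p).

1

Reciprocity: 17 ≡ 1 and 19 ≡ 3 (mod 4), so (17/19) = +(19/17).
Reduce top mod 17: now compute (2/17).
Pull out 2: since 17 ≡ 1 (mod 8), (2/17) = +1.
Reached (1/17) = 1. Collecting the sign flips along the way, the symbol is +1.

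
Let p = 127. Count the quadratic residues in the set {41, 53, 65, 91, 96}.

1

(41/127) = +1 → QR.
(53/127) = -1 → non-residue.
(65/127) = -1 → non-residue.
(91/127) = -1 → non-residue.
(96/127) = -1 → non-residue.
Total quadratic residues among the 5: 1.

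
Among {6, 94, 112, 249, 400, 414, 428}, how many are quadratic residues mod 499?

(6/499) = +1 → QR.
(94/499) = -1 → non-residue.
(112/499) = -1 → non-residue.
(249/499) = +1 → QR.
(400/499) = +1 → QR.
(414/499) = +1 → QR.
(428/499) = +1 → QR.
Total quadratic residues among the 7: 5.

5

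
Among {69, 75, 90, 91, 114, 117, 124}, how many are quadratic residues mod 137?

(69/137) = +1 → QR.
(75/137) = -1 → non-residue.
(90/137) = -1 → non-residue.
(91/137) = -1 → non-residue.
(114/137) = -1 → non-residue.
(117/137) = -1 → non-residue.
(124/137) = -1 → non-residue.
Total quadratic residues among the 7: 1.

1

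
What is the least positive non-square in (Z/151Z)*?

(2/151) = +1, so 2 is a residue.
(3/151) = −1, so 3 is the smallest positive non-residue mod 151.

3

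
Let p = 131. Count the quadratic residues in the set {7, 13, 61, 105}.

4

(7/131) = +1 → QR.
(13/131) = +1 → QR.
(61/131) = +1 → QR.
(105/131) = +1 → QR.
Total quadratic residues among the 4: 4.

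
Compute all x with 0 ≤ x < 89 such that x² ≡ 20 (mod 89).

89 ≡ 1 (mod 4), so we find a root by search.
Trying successive values, 38² = 1444 ≡ 20 (mod 89). The other root is 89 − 38 = 51.

38, 51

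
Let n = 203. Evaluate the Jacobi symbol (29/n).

0

Reciprocity: 29 ≡ 1 and 203 ≡ 3 (mod 4), so (29/203) = +(203/29).
Reduce top mod 29: now compute (0/29).
Top reduces to 0: gcd > 1, so the symbol is 0.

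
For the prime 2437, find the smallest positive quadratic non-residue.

2

(2/2437) = −1, so 2 is the smallest positive non-residue mod 2437.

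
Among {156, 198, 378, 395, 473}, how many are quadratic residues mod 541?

2

(156/541) = -1 → non-residue.
(198/541) = +1 → QR.
(378/541) = -1 → non-residue.
(395/541) = +1 → QR.
(473/541) = -1 → non-residue.
Total quadratic residues among the 5: 2.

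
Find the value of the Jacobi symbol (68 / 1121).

1

Pull out 2^2: since 1121 ≡ 1 (mod 8), (2/1121) = +1, so (2/1121)^2 = +1.
Reciprocity: 17 ≡ 1 and 1121 ≡ 1 (mod 4), so (17/1121) = +(1121/17).
Reduce top mod 17: now compute (16/17).
Pull out 2^4: since 17 ≡ 1 (mod 8), (2/17) = +1, so (2/17)^4 = +1.
Reached (1/17) = 1. Collecting the sign flips along the way, the symbol is +1.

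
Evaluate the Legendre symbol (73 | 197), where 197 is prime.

Euler's criterion: (73/197) ≡ 73^98 (mod 197).
73^2 ≡ 10 (mod 197)
73^4 ≡ 100 (mod 197)
73^8 ≡ 150 (mod 197)
73^16 ≡ 42 (mod 197)
73^32 ≡ 188 (mod 197)
73^64 ≡ 81 (mod 197)
73^98 = 73^(64+32+2) ≡ 196 (mod 197).
Result is 196 ≡ −1, so (73/197) = −1.

-1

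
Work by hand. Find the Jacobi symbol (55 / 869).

0

Reciprocity: 55 ≡ 3 and 869 ≡ 1 (mod 4), so (55/869) = +(869/55).
Reduce top mod 55: now compute (44/55).
Pull out 2^2: since 55 ≡ 7 (mod 8), (2/55) = +1, so (2/55)^2 = +1.
Reciprocity: 11 ≡ 3 and 55 ≡ 3 (mod 4), so (11/55) = −(55/11).
Reduce top mod 11: now compute (0/11).
Top reduces to 0: gcd > 1, so the symbol is 0.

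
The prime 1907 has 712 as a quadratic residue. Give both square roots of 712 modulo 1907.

Since 1907 ≡ 3 (mod 4), a square root of 712 is 712^((1907+1)/4) = 712^477 mod 1907.
Repeated squaring: 712^2≡1589, 712^4≡53, 712^8≡902, 712^16≡1222, 712^32≡103, 712^64≡1074, 712^128≡1648, 712^256≡336 (mod 1907).
712^477 = 712^(256+128+64+16+8+4+1) ≡ 313 (mod 1907).
Check: 313² = 97969 ≡ 712 (mod 1907). The two roots are 313 and 1594.

313, 1594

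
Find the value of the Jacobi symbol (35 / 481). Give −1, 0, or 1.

Reciprocity: 35 ≡ 3 and 481 ≡ 1 (mod 4), so (35/481) = +(481/35).
Reduce top mod 35: now compute (26/35).
Pull out 2: since 35 ≡ 3 (mod 8), (2/35) = -1.
Reciprocity: 13 ≡ 1 and 35 ≡ 3 (mod 4), so (13/35) = +(35/13).
Reduce top mod 13: now compute (9/13).
Reciprocity: 9 ≡ 1 and 13 ≡ 1 (mod 4), so (9/13) = +(13/9).
Reduce top mod 9: now compute (4/9).
Pull out 2^2: since 9 ≡ 1 (mod 8), (2/9) = +1, so (2/9)^2 = +1.
Reached (1/9) = 1. Collecting the sign flips along the way, the symbol is -1.

-1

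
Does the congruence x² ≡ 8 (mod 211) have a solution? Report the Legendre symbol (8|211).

-1

Pull out 2^3: since 211 ≡ 3 (mod 8), (2/211) = -1, so (2/211)^3 = -1.
Reached (1/211) = 1. Collecting the sign flips along the way, the symbol is -1.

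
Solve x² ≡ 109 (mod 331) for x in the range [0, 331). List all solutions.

42, 289

Since 331 ≡ 3 (mod 4), a square root of 109 is 109^((331+1)/4) = 109^83 mod 331.
Repeated squaring: 109^2≡296, 109^4≡232, 109^8≡202, 109^16≡91, 109^32≡6, 109^64≡36 (mod 331).
109^83 = 109^(64+16+2+1) ≡ 289 (mod 331).
Check: 289² = 83521 ≡ 109 (mod 331). The two roots are 42 and 289.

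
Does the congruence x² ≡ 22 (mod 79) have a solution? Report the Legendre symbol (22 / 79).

1

Pull out 2: since 79 ≡ 7 (mod 8), (2/79) = +1.
Reciprocity: 11 ≡ 3 and 79 ≡ 3 (mod 4), so (11/79) = −(79/11).
Reduce top mod 11: now compute (2/11).
Pull out 2: since 11 ≡ 3 (mod 8), (2/11) = -1.
Reached (1/11) = 1. Collecting the sign flips along the way, the symbol is +1.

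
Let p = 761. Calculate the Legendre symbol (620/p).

Pull out 2^2: since 761 ≡ 1 (mod 8), (2/761) = +1, so (2/761)^2 = +1.
Reciprocity: 155 ≡ 3 and 761 ≡ 1 (mod 4), so (155/761) = +(761/155).
Reduce top mod 155: now compute (141/155).
Reciprocity: 141 ≡ 1 and 155 ≡ 3 (mod 4), so (141/155) = +(155/141).
Reduce top mod 141: now compute (14/141).
Pull out 2: since 141 ≡ 5 (mod 8), (2/141) = -1.
Reciprocity: 7 ≡ 3 and 141 ≡ 1 (mod 4), so (7/141) = +(141/7).
Reduce top mod 7: now compute (1/7).
Reached (1/7) = 1. Collecting the sign flips along the way, the symbol is -1.

-1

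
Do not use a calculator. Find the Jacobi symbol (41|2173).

Reciprocity: 41 ≡ 1 and 2173 ≡ 1 (mod 4), so (41/2173) = +(2173/41).
Reduce top mod 41: now compute (0/41).
Top reduces to 0: gcd > 1, so the symbol is 0.

0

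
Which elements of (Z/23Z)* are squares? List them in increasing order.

Square k = 1,…,11 (k and 23−k give the same square):
1²=1, 2²=4, 3²=9, 4²=16, 5²≡2, 6²≡13, 7²≡3, 8²≡18, 9²≡12, 10²≡8, 11²≡6 (mod 23).
So the quadratic residues mod 23 are {1, 2, 3, 4, 6, 8, 9, 12, 13, 16, 18}.

1 2 3 4 6 8 9 12 13 16 18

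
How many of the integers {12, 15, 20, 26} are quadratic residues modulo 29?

1

(12/29) = -1 → non-residue.
(15/29) = -1 → non-residue.
(20/29) = +1 → QR.
(26/29) = -1 → non-residue.
Total quadratic residues among the 4: 1.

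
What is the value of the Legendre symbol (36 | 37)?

Euler's criterion: (36/37) ≡ 36^18 (mod 37).
36^2 ≡ 1 (mod 37)
36^4 ≡ 1 (mod 37)
36^8 ≡ 1 (mod 37)
36^16 ≡ 1 (mod 37)
36^18 = 36^(16+2) ≡ 1 (mod 37).
Result is 1, so (36/37) = 1.

1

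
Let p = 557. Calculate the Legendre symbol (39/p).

Euler's criterion: (39/557) ≡ 39^278 (mod 557).
39^2 ≡ 407 (mod 557)
39^4 ≡ 220 (mod 557)
39^8 ≡ 498 (mod 557)
39^16 ≡ 139 (mod 557)
39^32 ≡ 383 (mod 557)
39^64 ≡ 198 (mod 557)
39^128 ≡ 214 (mod 557)
39^256 ≡ 122 (mod 557)
39^278 = 39^(256+16+4+2) ≡ 1 (mod 557).
Result is 1, so (39/557) = 1.

1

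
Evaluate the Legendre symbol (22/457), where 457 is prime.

Pull out 2: since 457 ≡ 1 (mod 8), (2/457) = +1.
Reciprocity: 11 ≡ 3 and 457 ≡ 1 (mod 4), so (11/457) = +(457/11).
Reduce top mod 11: now compute (6/11).
Pull out 2: since 11 ≡ 3 (mod 8), (2/11) = -1.
Reciprocity: 3 ≡ 3 and 11 ≡ 3 (mod 4), so (3/11) = −(11/3).
Reduce top mod 3: now compute (2/3).
Pull out 2: since 3 ≡ 3 (mod 8), (2/3) = -1.
Reached (1/3) = 1. Collecting the sign flips along the way, the symbol is -1.

-1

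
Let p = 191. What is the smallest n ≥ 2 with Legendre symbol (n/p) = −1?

7

(2/191) = +1, so 2 is a residue.
(3/191) = +1, so 3 is a residue.
(4/191) = +1, so 4 is a residue.
(5/191) = +1, so 5 is a residue.
(6/191) = +1, so 6 is a residue.
(7/191) = −1, so 7 is the smallest positive non-residue mod 191.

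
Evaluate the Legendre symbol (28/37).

Pull out 2^2: since 37 ≡ 5 (mod 8), (2/37) = -1, so (2/37)^2 = +1.
Reciprocity: 7 ≡ 3 and 37 ≡ 1 (mod 4), so (7/37) = +(37/7).
Reduce top mod 7: now compute (2/7).
Pull out 2: since 7 ≡ 7 (mod 8), (2/7) = +1.
Reached (1/7) = 1. Collecting the sign flips along the way, the symbol is +1.

1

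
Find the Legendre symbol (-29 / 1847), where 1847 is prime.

-1

First reduce: -29 ≡ 1818 (mod 1847).
Pull out 2: since 1847 ≡ 7 (mod 8), (2/1847) = +1.
Reciprocity: 909 ≡ 1 and 1847 ≡ 3 (mod 4), so (909/1847) = +(1847/909).
Reduce top mod 909: now compute (29/909).
Reciprocity: 29 ≡ 1 and 909 ≡ 1 (mod 4), so (29/909) = +(909/29).
Reduce top mod 29: now compute (10/29).
Pull out 2: since 29 ≡ 5 (mod 8), (2/29) = -1.
Reciprocity: 5 ≡ 1 and 29 ≡ 1 (mod 4), so (5/29) = +(29/5).
Reduce top mod 5: now compute (4/5).
Pull out 2^2: since 5 ≡ 5 (mod 8), (2/5) = -1, so (2/5)^2 = +1.
Reached (1/5) = 1. Collecting the sign flips along the way, the symbol is -1.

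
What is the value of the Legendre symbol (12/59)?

1

Pull out 2^2: since 59 ≡ 3 (mod 8), (2/59) = -1, so (2/59)^2 = +1.
Reciprocity: 3 ≡ 3 and 59 ≡ 3 (mod 4), so (3/59) = −(59/3).
Reduce top mod 3: now compute (2/3).
Pull out 2: since 3 ≡ 3 (mod 8), (2/3) = -1.
Reached (1/3) = 1. Collecting the sign flips along the way, the symbol is +1.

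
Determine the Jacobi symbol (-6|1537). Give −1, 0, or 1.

1

First reduce: -6 ≡ 1531 (mod 1537).
Reciprocity: 1531 ≡ 3 and 1537 ≡ 1 (mod 4), so (1531/1537) = +(1537/1531).
Reduce top mod 1531: now compute (6/1531).
Pull out 2: since 1531 ≡ 3 (mod 8), (2/1531) = -1.
Reciprocity: 3 ≡ 3 and 1531 ≡ 3 (mod 4), so (3/1531) = −(1531/3).
Reduce top mod 3: now compute (1/3).
Reached (1/3) = 1. Collecting the sign flips along the way, the symbol is +1.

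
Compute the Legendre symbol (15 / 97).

-1

Reciprocity: 15 ≡ 3 and 97 ≡ 1 (mod 4), so (15/97) = +(97/15).
Reduce top mod 15: now compute (7/15).
Reciprocity: 7 ≡ 3 and 15 ≡ 3 (mod 4), so (7/15) = −(15/7).
Reduce top mod 7: now compute (1/7).
Reached (1/7) = 1. Collecting the sign flips along the way, the symbol is -1.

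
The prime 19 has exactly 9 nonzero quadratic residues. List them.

Square k = 1,…,9 (k and 19−k give the same square):
1²=1, 2²=4, 3²=9, 4²=16, 5²≡6, 6²≡17, 7²≡11, 8²≡7, 9²≡5 (mod 19).
So the quadratic residues mod 19 are {1, 4, 5, 6, 7, 9, 11, 16, 17}.

1, 4, 5, 6, 7, 9, 11, 16, 17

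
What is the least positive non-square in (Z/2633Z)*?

3

(2/2633) = +1, so 2 is a residue.
(3/2633) = −1, so 3 is the smallest positive non-residue mod 2633.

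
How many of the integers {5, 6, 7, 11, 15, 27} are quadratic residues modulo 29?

(5/29) = +1 → QR.
(6/29) = +1 → QR.
(7/29) = +1 → QR.
(11/29) = -1 → non-residue.
(15/29) = -1 → non-residue.
(27/29) = -1 → non-residue.
Total quadratic residues among the 6: 3.

3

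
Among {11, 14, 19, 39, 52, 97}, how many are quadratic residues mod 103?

4

(11/103) = -1 → non-residue.
(14/103) = +1 → QR.
(19/103) = +1 → QR.
(39/103) = -1 → non-residue.
(52/103) = +1 → QR.
(97/103) = +1 → QR.
Total quadratic residues among the 6: 4.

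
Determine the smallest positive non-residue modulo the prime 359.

7

(2/359) = +1, so 2 is a residue.
(3/359) = +1, so 3 is a residue.
(4/359) = +1, so 4 is a residue.
(5/359) = +1, so 5 is a residue.
(6/359) = +1, so 6 is a residue.
(7/359) = −1, so 7 is the smallest positive non-residue mod 359.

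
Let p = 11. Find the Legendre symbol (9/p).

1

Euler's criterion: (9/11) ≡ 9^5 (mod 11).
9^2 ≡ 4 (mod 11)
9^4 ≡ 5 (mod 11)
9^5 = 9^(4+1) ≡ 1 (mod 11).
Result is 1, so (9/11) = 1.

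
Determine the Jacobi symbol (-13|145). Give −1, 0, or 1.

First reduce: -13 ≡ 132 (mod 145).
Pull out 2^2: since 145 ≡ 1 (mod 8), (2/145) = +1, so (2/145)^2 = +1.
Reciprocity: 33 ≡ 1 and 145 ≡ 1 (mod 4), so (33/145) = +(145/33).
Reduce top mod 33: now compute (13/33).
Reciprocity: 13 ≡ 1 and 33 ≡ 1 (mod 4), so (13/33) = +(33/13).
Reduce top mod 13: now compute (7/13).
Reciprocity: 7 ≡ 3 and 13 ≡ 1 (mod 4), so (7/13) = +(13/7).
Reduce top mod 7: now compute (6/7).
Pull out 2: since 7 ≡ 7 (mod 8), (2/7) = +1.
Reciprocity: 3 ≡ 3 and 7 ≡ 3 (mod 4), so (3/7) = −(7/3).
Reduce top mod 3: now compute (1/3).
Reached (1/3) = 1. Collecting the sign flips along the way, the symbol is -1.

-1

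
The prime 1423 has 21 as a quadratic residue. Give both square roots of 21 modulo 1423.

38, 1385

Since 1423 ≡ 3 (mod 4), a square root of 21 is 21^((1423+1)/4) = 21^356 mod 1423.
Repeated squaring: 21^2≡441, 21^4≡953, 21^8≡335, 21^16≡1231, 21^32≡1289, 21^64≡880, 21^128≡288, 21^256≡410 (mod 1423).
21^356 = 21^(256+64+32+4) ≡ 1385 (mod 1423).
Check: 1385² = 1918225 ≡ 21 (mod 1423). The two roots are 38 and 1385.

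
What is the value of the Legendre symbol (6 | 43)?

1

Pull out 2: since 43 ≡ 3 (mod 8), (2/43) = -1.
Reciprocity: 3 ≡ 3 and 43 ≡ 3 (mod 4), so (3/43) = −(43/3).
Reduce top mod 3: now compute (1/3).
Reached (1/3) = 1. Collecting the sign flips along the way, the symbol is +1.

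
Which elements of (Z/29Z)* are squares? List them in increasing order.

1 4 5 6 7 9 13 16 20 22 23 24 25 28

Square k = 1,…,14 (k and 29−k give the same square):
1²=1, 2²=4, 3²=9, 4²=16, 5²=25, 6²≡7, 7²≡20, 8²≡6, 9²≡23, 10²≡13, 11²≡5, 12²≡28, 13²≡24, 14²≡22 (mod 29).
So the quadratic residues mod 29 are {1, 4, 5, 6, 7, 9, 13, 16, 20, 22, 23, 24, 25, 28}.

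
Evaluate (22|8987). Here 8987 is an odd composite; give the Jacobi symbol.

0

Pull out 2: since 8987 ≡ 3 (mod 8), (2/8987) = -1.
Reciprocity: 11 ≡ 3 and 8987 ≡ 3 (mod 4), so (11/8987) = −(8987/11).
Reduce top mod 11: now compute (0/11).
Top reduces to 0: gcd > 1, so the symbol is 0.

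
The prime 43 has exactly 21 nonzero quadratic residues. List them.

Square k = 1,…,21 (k and 43−k give the same square):
1²=1, 2²=4, 3²=9, 4²=16, 5²=25, 6²=36, 7²≡6, 8²≡21, 9²≡38, 10²≡14, 11²≡35, 12²≡15, 13²≡40, 14²≡24, 15²≡10, 16²≡41, 17²≡31, 18²≡23, 19²≡17, 20²≡13, 21²≡11 (mod 43).
So the quadratic residues mod 43 are {1, 4, 6, 9, 10, 11, 13, 14, 15, 16, 17, 21, 23, 24, 25, 31, 35, 36, 38, 40, 41}.

1,4,6,9,10,11,13,14,15,16,17,21,23,24,25,31,35,36,38,40,41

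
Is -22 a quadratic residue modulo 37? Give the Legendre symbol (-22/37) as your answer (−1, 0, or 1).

First reduce: -22 ≡ 15 (mod 37).
Reciprocity: 15 ≡ 3 and 37 ≡ 1 (mod 4), so (15/37) = +(37/15).
Reduce top mod 15: now compute (7/15).
Reciprocity: 7 ≡ 3 and 15 ≡ 3 (mod 4), so (7/15) = −(15/7).
Reduce top mod 7: now compute (1/7).
Reached (1/7) = 1. Collecting the sign flips along the way, the symbol is -1.

-1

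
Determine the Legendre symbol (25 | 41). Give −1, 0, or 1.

Euler's criterion: (25/41) ≡ 25^20 (mod 41).
25^2 ≡ 10 (mod 41)
25^4 ≡ 18 (mod 41)
25^8 ≡ 37 (mod 41)
25^16 ≡ 16 (mod 41)
25^20 = 25^(16+4) ≡ 1 (mod 41).
Result is 1, so (25/41) = 1.

1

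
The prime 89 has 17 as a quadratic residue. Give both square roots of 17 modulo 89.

27, 62

89 ≡ 1 (mod 4), so we find a root by search.
Trying successive values, 27² = 729 ≡ 17 (mod 89). The other root is 89 − 27 = 62.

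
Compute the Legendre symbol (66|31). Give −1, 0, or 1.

Euler's criterion: (66/31) ≡ 4^15 (mod 31).
4^2 ≡ 16 (mod 31)
4^4 ≡ 8 (mod 31)
4^8 ≡ 2 (mod 31)
4^15 = 4^(8+4+2+1) ≡ 1 (mod 31).
Result is 1, so (66/31) = 1.

1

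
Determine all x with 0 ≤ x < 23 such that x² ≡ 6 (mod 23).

Since 23 ≡ 3 (mod 4), a square root of 6 is 6^((23+1)/4) = 6^6 mod 23.
Repeated squaring: 6^2≡13, 6^4≡8 (mod 23).
6^6 = 6^(4+2) ≡ 12 (mod 23).
Check: 12² = 144 ≡ 6 (mod 23). The two roots are 11 and 12.

11, 12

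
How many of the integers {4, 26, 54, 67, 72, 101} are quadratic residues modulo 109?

(4/109) = +1 → QR.
(26/109) = +1 → QR.
(54/109) = -1 → non-residue.
(67/109) = -1 → non-residue.
(72/109) = -1 → non-residue.
(101/109) = -1 → non-residue.
Total quadratic residues among the 6: 2.

2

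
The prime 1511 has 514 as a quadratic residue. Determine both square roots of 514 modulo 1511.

45, 1466

Since 1511 ≡ 3 (mod 4), a square root of 514 is 514^((1511+1)/4) = 514^378 mod 1511.
Repeated squaring: 514^2≡1282, 514^4≡1067, 514^8≡706, 514^16≡1317, 514^32≡1372, 514^64≡1189, 514^128≡936, 514^256≡1227 (mod 1511).
514^378 = 514^(256+64+32+16+8+2) ≡ 45 (mod 1511).
Check: 45² = 2025 ≡ 514 (mod 1511). The two roots are 45 and 1466.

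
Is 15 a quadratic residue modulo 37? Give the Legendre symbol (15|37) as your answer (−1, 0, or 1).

Reciprocity: 15 ≡ 3 and 37 ≡ 1 (mod 4), so (15/37) = +(37/15).
Reduce top mod 15: now compute (7/15).
Reciprocity: 7 ≡ 3 and 15 ≡ 3 (mod 4), so (7/15) = −(15/7).
Reduce top mod 7: now compute (1/7).
Reached (1/7) = 1. Collecting the sign flips along the way, the symbol is -1.

-1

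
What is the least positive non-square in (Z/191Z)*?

(2/191) = +1, so 2 is a residue.
(3/191) = +1, so 3 is a residue.
(4/191) = +1, so 4 is a residue.
(5/191) = +1, so 5 is a residue.
(6/191) = +1, so 6 is a residue.
(7/191) = −1, so 7 is the smallest positive non-residue mod 191.

7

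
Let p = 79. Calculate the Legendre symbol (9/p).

1

Euler's criterion: (9/79) ≡ 9^39 (mod 79).
9^2 ≡ 2 (mod 79)
9^4 ≡ 4 (mod 79)
9^8 ≡ 16 (mod 79)
9^16 ≡ 19 (mod 79)
9^32 ≡ 45 (mod 79)
9^39 = 9^(32+4+2+1) ≡ 1 (mod 79).
Result is 1, so (9/79) = 1.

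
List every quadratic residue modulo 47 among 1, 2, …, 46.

1,2,3,4,6,7,8,9,12,14,16,17,18,21,24,25,27,28,32,34,36,37,42

Square k = 1,…,23 (k and 47−k give the same square):
1²=1, 2²=4, 3²=9, 4²=16, 5²=25, 6²=36, 7²≡2, 8²≡17, 9²≡34, 10²≡6, 11²≡27, 12²≡3, 13²≡28, 14²≡8, 15²≡37, 16²≡21, 17²≡7, 18²≡42, 19²≡32, 20²≡24, 21²≡18, 22²≡14, 23²≡12 (mod 47).
So the quadratic residues mod 47 are {1, 2, 3, 4, 6, 7, 8, 9, 12, 14, 16, 17, 18, 21, 24, 25, 27, 28, 32, 34, 36, 37, 42}.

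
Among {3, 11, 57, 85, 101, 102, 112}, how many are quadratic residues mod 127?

(3/127) = -1 → non-residue.
(11/127) = +1 → QR.
(57/127) = -1 → non-residue.
(85/127) = -1 → non-residue.
(101/127) = -1 → non-residue.
(102/127) = -1 → non-residue.
(112/127) = -1 → non-residue.
Total quadratic residues among the 7: 1.

1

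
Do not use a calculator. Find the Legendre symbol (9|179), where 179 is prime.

Reciprocity: 9 ≡ 1 and 179 ≡ 3 (mod 4), so (9/179) = +(179/9).
Reduce top mod 9: now compute (8/9).
Pull out 2^3: since 9 ≡ 1 (mod 8), (2/9) = +1, so (2/9)^3 = +1.
Reached (1/9) = 1. Collecting the sign flips along the way, the symbol is +1.

1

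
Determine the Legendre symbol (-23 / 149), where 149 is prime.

First reduce: -23 ≡ 126 (mod 149).
Pull out 2: since 149 ≡ 5 (mod 8), (2/149) = -1.
Reciprocity: 63 ≡ 3 and 149 ≡ 1 (mod 4), so (63/149) = +(149/63).
Reduce top mod 63: now compute (23/63).
Reciprocity: 23 ≡ 3 and 63 ≡ 3 (mod 4), so (23/63) = −(63/23).
Reduce top mod 23: now compute (17/23).
Reciprocity: 17 ≡ 1 and 23 ≡ 3 (mod 4), so (17/23) = +(23/17).
Reduce top mod 17: now compute (6/17).
Pull out 2: since 17 ≡ 1 (mod 8), (2/17) = +1.
Reciprocity: 3 ≡ 3 and 17 ≡ 1 (mod 4), so (3/17) = +(17/3).
Reduce top mod 3: now compute (2/3).
Pull out 2: since 3 ≡ 3 (mod 8), (2/3) = -1.
Reached (1/3) = 1. Collecting the sign flips along the way, the symbol is -1.

-1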